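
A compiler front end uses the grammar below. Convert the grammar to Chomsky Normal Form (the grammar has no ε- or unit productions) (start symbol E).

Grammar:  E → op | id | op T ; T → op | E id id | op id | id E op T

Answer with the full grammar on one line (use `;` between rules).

E → op | id | X1 T; T → op | E Y1 | X1 X2 | X2 Y2; X1 → op; X2 → id; Y1 → X2 X2; Y2 → E Y3; Y3 → X1 T

Introduce a nonterminal for each terminal appearing in a rule of length ≥ 2: X1 → op, X2 → id.
Binarize each right-hand side of length ≥ 3 by chaining fresh nonterminals (Y1, Y2, …): affected rules were T → E X2 X2; T → X2 E X1 T.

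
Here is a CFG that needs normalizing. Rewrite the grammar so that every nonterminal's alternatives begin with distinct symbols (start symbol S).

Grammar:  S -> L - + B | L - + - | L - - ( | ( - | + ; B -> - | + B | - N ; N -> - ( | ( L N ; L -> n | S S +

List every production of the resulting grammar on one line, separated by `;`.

S -> ( - | + | L - S'; B -> + B | - B'; N -> - ( | ( L N; L -> n | S S +; S' -> - ( | + S''; B' -> ε | N; S'' -> B | -

S has alternatives sharing prefix 'L -': factor to S → L - S' with S' → + B | + - | - (.
B has alternatives sharing prefix '-': factor to B → - B' with B' → ε | N.
S' has alternatives sharing prefix '+': factor to S' → + S'' with S'' → B | -.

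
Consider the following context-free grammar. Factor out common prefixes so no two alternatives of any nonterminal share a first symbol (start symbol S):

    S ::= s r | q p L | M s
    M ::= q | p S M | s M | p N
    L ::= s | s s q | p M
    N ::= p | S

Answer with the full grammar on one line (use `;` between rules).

S ::= s r | q p L | M s; M ::= q | s M | p M'; L ::= p M | s L'; N ::= p | S; M' ::= S M | N; L' ::= ε | s q

M has alternatives sharing prefix 'p': factor to M → p M' with M' → S M | N.
L has alternatives sharing prefix 's': factor to L → s L' with L' → ε | s q.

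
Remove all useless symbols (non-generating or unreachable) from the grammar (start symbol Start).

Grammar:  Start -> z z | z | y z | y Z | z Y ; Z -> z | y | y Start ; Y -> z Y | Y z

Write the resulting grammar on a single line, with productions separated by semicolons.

Generating nonterminals: {Start, Z}.
Reachable from Start after that: {Start, Z}.
Removed useless symbols: {Y} and every production mentioning them.

Start -> z z | z | y z | y Z; Z -> z | y | y Start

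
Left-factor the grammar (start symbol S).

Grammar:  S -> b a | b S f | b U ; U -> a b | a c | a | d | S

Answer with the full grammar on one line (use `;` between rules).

S has alternatives sharing prefix 'b': factor to S → b S' with S' → a | S f | U.
U has alternatives sharing prefix 'a': factor to U → a U' with U' → b | c | ε.

S -> b S'; U -> d | S | a U'; S' -> a | S f | U; U' -> b | c | epsilon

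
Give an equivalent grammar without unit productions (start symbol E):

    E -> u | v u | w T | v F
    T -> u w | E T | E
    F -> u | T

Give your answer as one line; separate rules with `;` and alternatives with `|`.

E -> u | v u | w T | v F; T -> u | v u | w T | v F | u w | E T; F -> u | v u | w T | v F | u w | E T

Unit pairs: F ⇒* {E, T}; T ⇒* {E}.
Replace each nonterminal's rules with the union of the non-unit rules of every nonterminal it unit-derives.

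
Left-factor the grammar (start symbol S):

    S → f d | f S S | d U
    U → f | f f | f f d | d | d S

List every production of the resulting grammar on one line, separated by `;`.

S has alternatives sharing prefix 'f': factor to S → f S' with S' → d | S S.
U has alternatives sharing prefix 'f': factor to U → f U' with U' → ε | f | f d.
U has alternatives sharing prefix 'd': factor to U → d U'' with U'' → ε | S.
U' has alternatives sharing prefix 'f': factor to U' → f U''' with U''' → ε | d.

S → d U | f S'; U → f U' | d U''; S' → d | S S; U' → ε | f U'''; U'' → ε | S; U''' → ε | d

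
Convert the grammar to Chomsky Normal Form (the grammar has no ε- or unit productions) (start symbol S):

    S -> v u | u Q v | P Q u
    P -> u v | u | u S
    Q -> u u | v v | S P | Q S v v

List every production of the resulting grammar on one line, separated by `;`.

S -> X1 X2 | X2 Y1 | P Y2; P -> X2 X1 | u | X2 S; Q -> X2 X2 | X1 X1 | S P | Q Y3; X1 -> v; X2 -> u; Y1 -> Q X1; Y2 -> Q X2; Y3 -> S Y4; Y4 -> X1 X1

Introduce a nonterminal for each terminal appearing in a rule of length ≥ 2: X1 → v, X2 → u.
Binarize each right-hand side of length ≥ 3 by chaining fresh nonterminals (Y1, Y2, …): affected rules were S → X2 Q X1; S → P Q X2; Q → Q S X1 X1.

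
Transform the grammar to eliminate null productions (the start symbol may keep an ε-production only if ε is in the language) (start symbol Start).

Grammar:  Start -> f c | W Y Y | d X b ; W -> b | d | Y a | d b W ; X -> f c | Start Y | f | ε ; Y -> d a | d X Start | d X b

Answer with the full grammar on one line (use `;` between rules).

Start -> f c | W Y Y | d X b | d b; W -> b | d | Y a | d b W; X -> f c | Start Y | f; Y -> d a | d X Start | d Start | d X b | d b

Nullable nonterminals: {X}.
ε ∉ L(G), so no ε-production is kept.
For each production, add variants omitting each subset of nullable occurrences: Start → d X b gives d X b | d b. Y → d X Start gives d X Start | d Start. Y → d X b gives d X b | d b.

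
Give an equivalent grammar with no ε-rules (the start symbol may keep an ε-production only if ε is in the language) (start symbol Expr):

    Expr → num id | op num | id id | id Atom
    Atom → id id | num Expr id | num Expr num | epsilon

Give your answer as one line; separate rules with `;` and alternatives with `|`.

Nullable set = {Atom}.
ε ∉ L(G), so no ε-production is kept.
For each production, add variants omitting each subset of nullable occurrences: Expr → id Atom gives id Atom | id.

Expr → num id | op num | id id | id Atom | id; Atom → id id | num Expr id | num Expr num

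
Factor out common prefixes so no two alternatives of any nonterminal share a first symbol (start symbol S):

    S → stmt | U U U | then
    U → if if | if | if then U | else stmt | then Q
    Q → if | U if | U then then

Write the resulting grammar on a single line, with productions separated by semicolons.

S → stmt | U U U | then; U → else stmt | then Q | if U'; Q → if | U Q'; U' → if | ε | then U; Q' → if | then then

U has alternatives sharing prefix 'if': factor to U → if U' with U' → if | ε | then U.
Q has alternatives sharing prefix 'U': factor to Q → U Q' with Q' → if | then then.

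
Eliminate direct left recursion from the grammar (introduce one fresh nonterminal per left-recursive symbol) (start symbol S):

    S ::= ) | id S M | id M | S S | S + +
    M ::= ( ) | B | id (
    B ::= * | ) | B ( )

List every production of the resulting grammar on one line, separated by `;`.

Directly left-recursive nonterminals: S, B.
For S: α = {S, + +}, β = {), id S M, id M}. Rewrite as S → β S' and S' → α S' | ε.
For B: α = {( )}, β = {*, )}. Rewrite as B → β B' and B' → α B' | ε.

S ::= ) S' | id S M S' | id M S'; M ::= ( ) | B | id (; B ::= * B' | ) B'; S' ::= S S' | + + S' | ε; B' ::= ( ) B' | ε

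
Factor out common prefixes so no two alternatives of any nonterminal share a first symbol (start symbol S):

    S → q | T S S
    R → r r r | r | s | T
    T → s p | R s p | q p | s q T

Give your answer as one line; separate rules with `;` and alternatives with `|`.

S → q | T S S; R → s | T | r R'; T → R s p | q p | s T'; R' → r r | ε; T' → p | q T

R has alternatives sharing prefix 'r': factor to R → r R' with R' → r r | ε.
T has alternatives sharing prefix 's': factor to T → s T' with T' → p | q T.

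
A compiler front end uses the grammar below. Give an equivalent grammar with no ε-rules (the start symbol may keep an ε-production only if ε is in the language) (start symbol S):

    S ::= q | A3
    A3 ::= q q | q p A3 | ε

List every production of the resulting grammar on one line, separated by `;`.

The nullable symbols are {A3, S}.
ε ∈ L(G) since S is nullable, so keep S → ε.
Add the nullable-subset variants: A3 → q p A3 gives q p A3 | q p.

S ::= q | A3 | ε; A3 ::= q q | q p A3 | q p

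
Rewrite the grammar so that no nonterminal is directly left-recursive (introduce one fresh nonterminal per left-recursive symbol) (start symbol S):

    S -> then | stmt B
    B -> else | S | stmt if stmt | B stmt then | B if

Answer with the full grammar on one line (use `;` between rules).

S -> then | stmt B; B -> else B' | S B' | stmt if stmt B'; B' -> stmt then B' | if B' | ε

Directly left-recursive nonterminal: B.
For B: α = {stmt then, if}, β = {else, S, stmt if stmt}. Rewrite as B → β B' and B' → α B' | ε.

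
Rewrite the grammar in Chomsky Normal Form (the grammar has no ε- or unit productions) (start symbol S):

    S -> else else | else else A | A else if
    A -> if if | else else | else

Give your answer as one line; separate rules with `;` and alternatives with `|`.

Introduce a nonterminal for each terminal appearing in a rule of length ≥ 2: X1 → else, X2 → if.
Binarize each right-hand side of length ≥ 3 by chaining fresh nonterminals (Y1, Y2, …): affected rules were S → X1 X1 A; S → A X1 X2.

S -> X1 X1 | X1 Y1 | A Y2; A -> X2 X2 | X1 X1 | else; X1 -> else; X2 -> if; Y1 -> X1 A; Y2 -> X1 X2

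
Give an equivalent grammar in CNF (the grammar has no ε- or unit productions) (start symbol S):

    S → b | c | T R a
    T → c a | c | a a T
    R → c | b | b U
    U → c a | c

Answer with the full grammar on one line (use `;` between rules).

Introduce a nonterminal for each terminal appearing in a rule of length ≥ 2: X1 → a, X2 → c, X3 → b.
Binarize each right-hand side of length ≥ 3 by chaining fresh nonterminals (Y1, Y2, …): affected rules were S → T R X1; T → X1 X1 T.

S → b | c | T Y1; T → X2 X1 | c | X1 Y2; R → c | b | X3 U; U → X2 X1 | c; X1 → a; X2 → c; X3 → b; Y1 → R X1; Y2 → X1 T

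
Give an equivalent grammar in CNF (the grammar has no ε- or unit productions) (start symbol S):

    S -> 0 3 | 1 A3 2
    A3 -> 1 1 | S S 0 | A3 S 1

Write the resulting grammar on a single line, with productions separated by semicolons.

S -> X1 X2 | X3 Y1; A3 -> X3 X3 | S Y2 | A3 Y3; X1 -> 0; X2 -> 3; X3 -> 1; X4 -> 2; Y1 -> A3 X4; Y2 -> S X1; Y3 -> S X3

Introduce a nonterminal for each terminal appearing in a rule of length ≥ 2: X1 → 0, X2 → 3, X3 → 1, X4 → 2.
Binarize each right-hand side of length ≥ 3 by chaining fresh nonterminals (Y1, Y2, …): affected rules were S → X3 A3 X4; A3 → S S X1; A3 → A3 S X3.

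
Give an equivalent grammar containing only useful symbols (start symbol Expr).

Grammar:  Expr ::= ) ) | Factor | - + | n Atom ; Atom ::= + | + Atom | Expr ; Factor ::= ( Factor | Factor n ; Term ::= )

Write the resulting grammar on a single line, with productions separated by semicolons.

Expr ::= ) ) | - + | n Atom; Atom ::= + | + Atom | Expr

Generating nonterminals: {Atom, Expr, Term}.
Reachable from Expr after that: {Atom, Expr}.
Removed useless symbols: {Factor, Term} and every production mentioning them.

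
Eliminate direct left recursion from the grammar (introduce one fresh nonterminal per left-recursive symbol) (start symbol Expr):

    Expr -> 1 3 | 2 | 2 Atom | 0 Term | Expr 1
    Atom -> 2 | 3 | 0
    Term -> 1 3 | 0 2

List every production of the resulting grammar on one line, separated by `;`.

Expr is directly left-recursive.
For Expr: α = {1}, β = {1 3, 2, 2 Atom, 0 Term}. Rewrite as Expr → β Expr1 and Expr1 → α Expr1 | ε.

Expr -> 1 3 Expr1 | 2 Expr1 | 2 Atom Expr1 | 0 Term Expr1; Atom -> 2 | 3 | 0; Term -> 1 3 | 0 2; Expr1 -> 1 Expr1 | ε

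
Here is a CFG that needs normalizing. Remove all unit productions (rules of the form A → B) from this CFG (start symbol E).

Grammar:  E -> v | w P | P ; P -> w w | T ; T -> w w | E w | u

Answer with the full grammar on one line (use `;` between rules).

E -> v | w P | w w | E w | u; P -> w w | E w | u; T -> w w | E w | u

Unit pairs: E ⇒* {P, T}; P ⇒* {T}.
Replace each nonterminal's rules with the union of the non-unit rules of every nonterminal it unit-derives.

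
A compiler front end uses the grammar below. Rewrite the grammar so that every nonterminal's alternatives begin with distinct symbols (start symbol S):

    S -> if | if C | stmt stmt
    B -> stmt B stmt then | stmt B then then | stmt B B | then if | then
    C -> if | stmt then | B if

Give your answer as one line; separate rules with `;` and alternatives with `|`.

S -> stmt stmt | if S'; B -> stmt B B' | then B''; C -> if | stmt then | B if; S' -> ε | C; B' -> stmt then | then then | B; B'' -> if | ε

S has alternatives sharing prefix 'if': factor to S → if S' with S' → ε | C.
B has alternatives sharing prefix 'stmt B': factor to B → stmt B B' with B' → stmt then | then then | B.
B has alternatives sharing prefix 'then': factor to B → then B'' with B'' → if | ε.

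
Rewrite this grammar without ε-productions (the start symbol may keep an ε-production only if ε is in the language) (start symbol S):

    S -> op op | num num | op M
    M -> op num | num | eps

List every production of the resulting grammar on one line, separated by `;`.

Nullable set = {M}.
ε ∉ L(G), so no ε-production is kept.
Add the nullable-subset variants: S → op M gives op M | op.

S -> op op | num num | op M | op; M -> op num | num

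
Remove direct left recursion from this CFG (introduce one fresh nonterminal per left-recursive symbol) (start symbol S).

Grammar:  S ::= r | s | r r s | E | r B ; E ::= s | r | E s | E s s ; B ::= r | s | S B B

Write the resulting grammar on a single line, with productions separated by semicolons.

Left recursion appears on E.
For E: α = {s, s s}, β = {s, r}. Rewrite as E → β E' and E' → α E' | ε.

S ::= r | s | r r s | E | r B; E ::= s E' | r E'; B ::= r | s | S B B; E' ::= s E' | s s E' | ε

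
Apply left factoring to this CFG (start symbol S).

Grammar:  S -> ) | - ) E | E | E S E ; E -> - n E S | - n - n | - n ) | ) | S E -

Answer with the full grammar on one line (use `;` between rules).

S has alternatives sharing prefix 'E': factor to S → E S' with S' → ε | S E.
E has alternatives sharing prefix '- n': factor to E → - n E' with E' → E S | - n | ).

S -> ) | - ) E | E S'; E -> ) | S E - | - n E'; S' -> epsilon | S E; E' -> E S | - n | )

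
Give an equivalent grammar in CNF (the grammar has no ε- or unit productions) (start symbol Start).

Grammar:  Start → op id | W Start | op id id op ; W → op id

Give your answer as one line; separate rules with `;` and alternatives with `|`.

Start → X1 X2 | W Start | X1 Y1; W → X1 X2; X1 → op; X2 → id; Y1 → X2 Y2; Y2 → X2 X1

Introduce a nonterminal for each terminal appearing in a rule of length ≥ 2: X1 → op, X2 → id.
Binarize each right-hand side of length ≥ 3 by chaining fresh nonterminals (Y1, Y2, …): affected rules were Start → X1 X2 X2 X1.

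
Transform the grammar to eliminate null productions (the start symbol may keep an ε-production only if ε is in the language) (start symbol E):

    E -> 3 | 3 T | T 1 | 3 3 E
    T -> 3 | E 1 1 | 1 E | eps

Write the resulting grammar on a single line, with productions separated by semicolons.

E -> 3 | 3 T | T 1 | 1 | 3 3 E; T -> 3 | E 1 1 | 1 E

Nullable nonterminals: {T}.
ε ∉ L(G), so no ε-production is kept.
Add the nullable-subset variants: E → T 1 gives T 1 | 1.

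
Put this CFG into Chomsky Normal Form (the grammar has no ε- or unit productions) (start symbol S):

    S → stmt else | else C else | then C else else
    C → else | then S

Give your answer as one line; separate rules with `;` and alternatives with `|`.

S → X1 X2 | X2 Y1 | X3 Y2; C → else | X3 S; X1 → stmt; X2 → else; X3 → then; Y1 → C X2; Y2 → C Y3; Y3 → X2 X2

Introduce a nonterminal for each terminal appearing in a rule of length ≥ 2: X1 → stmt, X2 → else, X3 → then.
Binarize each right-hand side of length ≥ 3 by chaining fresh nonterminals (Y1, Y2, …): affected rules were S → X2 C X2; S → X3 C X2 X2.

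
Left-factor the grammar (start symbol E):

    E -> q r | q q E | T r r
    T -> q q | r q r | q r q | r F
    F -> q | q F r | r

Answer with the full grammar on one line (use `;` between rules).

E -> T r r | q E'; T -> q T' | r T''; F -> r | q F'; E' -> r | q E; T' -> q | r q; T'' -> q r | F; F' -> ε | F r

E has alternatives sharing prefix 'q': factor to E → q E' with E' → r | q E.
T has alternatives sharing prefix 'q': factor to T → q T' with T' → q | r q.
T has alternatives sharing prefix 'r': factor to T → r T'' with T'' → q r | F.
F has alternatives sharing prefix 'q': factor to F → q F' with F' → ε | F r.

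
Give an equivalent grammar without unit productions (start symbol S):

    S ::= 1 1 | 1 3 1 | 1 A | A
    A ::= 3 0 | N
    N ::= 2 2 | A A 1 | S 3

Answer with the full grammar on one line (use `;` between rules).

Unit pairs: A ⇒* {N}; S ⇒* {A, N}.
For each unit pair (A, B), copy every non-unit production of B to A, then drop all unit productions.

S ::= 1 1 | 1 3 1 | 1 A | 2 2 | A A 1 | S 3 | 3 0; A ::= 2 2 | A A 1 | S 3 | 3 0; N ::= 2 2 | A A 1 | S 3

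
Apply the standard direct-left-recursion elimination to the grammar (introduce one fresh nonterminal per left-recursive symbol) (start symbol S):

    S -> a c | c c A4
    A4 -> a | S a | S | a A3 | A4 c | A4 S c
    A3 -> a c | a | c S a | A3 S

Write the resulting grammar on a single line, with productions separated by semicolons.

A4, A3 are directly left-recursive.
For A4: α = {c, S c}, β = {a, S a, S, a A3}. Rewrite as A4 → β A4' and A4' → α A4' | ε.
For A3: α = {S}, β = {a c, a, c S a}. Rewrite as A3 → β A3' and A3' → α A3' | ε.

S -> a c | c c A4; A4 -> a A4' | S a A4' | S A4' | a A3 A4'; A3 -> a c A3' | a A3' | c S a A3'; A4' -> c A4' | S c A4' | ε; A3' -> S A3' | ε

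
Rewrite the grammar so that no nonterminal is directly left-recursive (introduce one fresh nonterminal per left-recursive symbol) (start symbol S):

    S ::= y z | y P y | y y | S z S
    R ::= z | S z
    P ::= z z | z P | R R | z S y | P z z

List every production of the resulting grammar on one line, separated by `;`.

S ::= y z S' | y P y S' | y y S'; R ::= z | S z; P ::= z z P' | z P P' | R R P' | z S y P'; S' ::= z S S' | ε; P' ::= z z P' | ε

Directly left-recursive nonterminals: S, P.
For S: α = {z S}, β = {y z, y P y, y y}. Rewrite as S → β S' and S' → α S' | ε.
For P: α = {z z}, β = {z z, z P, R R, z S y}. Rewrite as P → β P' and P' → α P' | ε.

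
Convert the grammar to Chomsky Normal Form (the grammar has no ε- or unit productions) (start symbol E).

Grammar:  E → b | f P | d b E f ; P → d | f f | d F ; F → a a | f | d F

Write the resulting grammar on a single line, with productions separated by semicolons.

E → b | X1 P | X2 Y1; P → d | X1 X1 | X2 F; F → X4 X4 | f | X2 F; X1 → f; X2 → d; X3 → b; X4 → a; Y1 → X3 Y2; Y2 → E X1

Introduce a nonterminal for each terminal appearing in a rule of length ≥ 2: X1 → f, X2 → d, X3 → b, X4 → a.
Binarize each right-hand side of length ≥ 3 by chaining fresh nonterminals (Y1, Y2, …): affected rules were E → X2 X3 E X1.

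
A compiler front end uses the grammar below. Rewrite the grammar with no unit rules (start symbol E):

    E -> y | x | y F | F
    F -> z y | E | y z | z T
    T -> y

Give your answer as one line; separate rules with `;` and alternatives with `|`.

Unit pairs: E ⇒* {F}; F ⇒* {E}.
For every A with A ⇒* B via unit rules, add B's non-unit alternatives to A; then delete every rule of the form X → Y.

E -> y | x | y F | z y | y z | z T; F -> y | x | y F | z y | y z | z T; T -> y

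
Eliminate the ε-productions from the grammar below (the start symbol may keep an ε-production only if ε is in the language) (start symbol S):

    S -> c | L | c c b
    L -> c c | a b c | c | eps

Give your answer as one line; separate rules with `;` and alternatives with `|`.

The nullable symbols are {L, S}.
ε ∈ L(G) since S is nullable, so keep S → ε.

S -> c | L | c c b | eps; L -> c c | a b c | c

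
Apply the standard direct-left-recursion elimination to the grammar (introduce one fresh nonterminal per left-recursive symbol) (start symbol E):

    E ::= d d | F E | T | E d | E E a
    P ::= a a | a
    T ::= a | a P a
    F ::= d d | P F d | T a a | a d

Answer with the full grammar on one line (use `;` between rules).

Left recursion appears on E.
For E: α = {d, E a}, β = {d d, F E, T}. Rewrite as E → β E' and E' → α E' | ε.

E ::= d d E' | F E E' | T E'; P ::= a a | a; T ::= a | a P a; F ::= d d | P F d | T a a | a d; E' ::= d E' | E a E' | ε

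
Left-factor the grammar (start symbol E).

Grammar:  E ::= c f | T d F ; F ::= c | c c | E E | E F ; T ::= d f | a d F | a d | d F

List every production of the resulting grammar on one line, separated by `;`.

E ::= c f | T d F; F ::= c F' | E F''; T ::= a d T' | d T''; F' ::= ε | c; F'' ::= E | F; T' ::= F | ε; T'' ::= f | F

F has alternatives sharing prefix 'c': factor to F → c F' with F' → ε | c.
F has alternatives sharing prefix 'E': factor to F → E F'' with F'' → E | F.
T has alternatives sharing prefix 'a d': factor to T → a d T' with T' → F | ε.
T has alternatives sharing prefix 'd': factor to T → d T'' with T'' → f | F.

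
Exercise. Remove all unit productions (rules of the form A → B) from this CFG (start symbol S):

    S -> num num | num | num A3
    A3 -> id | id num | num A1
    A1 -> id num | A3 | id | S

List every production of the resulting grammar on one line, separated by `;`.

Unit pairs: A1 ⇒* {A3, S}.
For each unit pair (A, B), copy every non-unit production of B to A, then drop all unit productions.

S -> num num | num | num A3; A3 -> id | id num | num A1; A1 -> id num | id | num num | num | num A3 | num A1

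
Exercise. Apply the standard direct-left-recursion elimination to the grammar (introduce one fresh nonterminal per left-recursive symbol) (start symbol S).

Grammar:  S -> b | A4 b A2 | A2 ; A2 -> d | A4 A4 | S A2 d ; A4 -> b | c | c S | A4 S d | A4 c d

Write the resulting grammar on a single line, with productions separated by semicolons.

Left recursion appears on A4.
For A4: α = {S d, c d}, β = {b, c, c S}. Rewrite as A4 → β A4' and A4' → α A4' | ε.

S -> b | A4 b A2 | A2; A2 -> d | A4 A4 | S A2 d; A4 -> b A4' | c A4' | c S A4'; A4' -> S d A4' | c d A4' | ε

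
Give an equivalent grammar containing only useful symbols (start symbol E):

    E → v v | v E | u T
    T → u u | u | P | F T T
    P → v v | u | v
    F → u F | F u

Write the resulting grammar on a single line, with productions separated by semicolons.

E → v v | v E | u T; T → u u | u | P; P → v v | u | v

Generating nonterminals: {E, P, T}.
Reachable from E after that: {E, P, T}.
Removed useless symbols: {F} and every production mentioning them.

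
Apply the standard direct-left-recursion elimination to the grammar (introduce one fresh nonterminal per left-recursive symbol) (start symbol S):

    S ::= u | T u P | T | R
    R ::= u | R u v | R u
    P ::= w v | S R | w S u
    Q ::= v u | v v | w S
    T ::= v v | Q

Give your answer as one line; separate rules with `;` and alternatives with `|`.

S ::= u | T u P | T | R; R ::= u R'; P ::= w v | S R | w S u; Q ::= v u | v v | w S; T ::= v v | Q; R' ::= u v R' | u R' | eps

Left recursion appears on R.
For R: α = {u v, u}, β = {u}. Rewrite as R → β R' and R' → α R' | ε.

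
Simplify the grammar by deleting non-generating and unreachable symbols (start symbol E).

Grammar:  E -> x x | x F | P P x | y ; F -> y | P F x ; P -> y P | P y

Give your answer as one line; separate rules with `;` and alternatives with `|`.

E -> x x | x F | y; F -> y

Generating nonterminals: {E, F}.
Reachable from E after that: {E, F}.
Removed useless symbols: {P} and every production mentioning them.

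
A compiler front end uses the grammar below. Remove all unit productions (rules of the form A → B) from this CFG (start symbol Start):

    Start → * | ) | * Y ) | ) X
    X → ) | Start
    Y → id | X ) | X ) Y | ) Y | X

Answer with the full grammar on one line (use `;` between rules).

Unit pairs: X ⇒* {Start}; Y ⇒* {Start, X}.
For every A with A ⇒* B via unit rules, add B's non-unit alternatives to A; then delete every rule of the form X → Y.

Start → * | ) | * Y ) | ) X; X → * | ) | * Y ) | ) X; Y → * | ) | * Y ) | ) X | id | X ) | X ) Y | ) Y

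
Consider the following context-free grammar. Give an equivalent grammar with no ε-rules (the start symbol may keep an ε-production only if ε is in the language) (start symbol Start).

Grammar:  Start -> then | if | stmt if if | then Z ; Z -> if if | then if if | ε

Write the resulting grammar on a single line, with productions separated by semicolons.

Start -> then | if | stmt if if | then Z; Z -> if if | then if if

The nullable symbols are {Z}.
ε ∉ L(G), so no ε-production is kept.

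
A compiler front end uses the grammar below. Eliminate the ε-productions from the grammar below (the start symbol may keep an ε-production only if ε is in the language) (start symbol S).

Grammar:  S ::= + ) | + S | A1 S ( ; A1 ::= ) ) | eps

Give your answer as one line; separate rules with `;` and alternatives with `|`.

S ::= + ) | + S | A1 S ( | S (; A1 ::= ) )

Nullable set = {A1}.
ε ∉ L(G), so no ε-production is kept.
For each production, add variants omitting each subset of nullable occurrences: S → A1 S ( gives A1 S ( | S (.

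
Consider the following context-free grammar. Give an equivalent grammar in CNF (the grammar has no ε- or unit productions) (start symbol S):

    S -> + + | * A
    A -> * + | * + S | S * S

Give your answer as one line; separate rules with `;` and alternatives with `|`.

Introduce a nonterminal for each terminal appearing in a rule of length ≥ 2: X1 → +, X2 → *.
Binarize each right-hand side of length ≥ 3 by chaining fresh nonterminals (Y1, Y2, …): affected rules were A → X2 X1 S; A → S X2 S.

S -> X1 X1 | X2 A; A -> X2 X1 | X2 Y1 | S Y2; X1 -> +; X2 -> *; Y1 -> X1 S; Y2 -> X2 S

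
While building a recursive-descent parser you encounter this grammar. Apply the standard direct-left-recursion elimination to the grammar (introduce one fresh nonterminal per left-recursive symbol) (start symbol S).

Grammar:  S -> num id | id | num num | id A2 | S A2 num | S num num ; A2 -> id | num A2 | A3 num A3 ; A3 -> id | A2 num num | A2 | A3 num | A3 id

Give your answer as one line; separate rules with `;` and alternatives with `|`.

S -> num id S' | id S' | num num S' | id A2 S'; A2 -> id | num A2 | A3 num A3; A3 -> id A3' | A2 num num A3' | A2 A3'; S' -> A2 num S' | num num S' | ε; A3' -> num A3' | id A3' | ε

S, A3 are directly left-recursive.
For S: α = {A2 num, num num}, β = {num id, id, num num, id A2}. Rewrite as S → β S' and S' → α S' | ε.
For A3: α = {num, id}, β = {id, A2 num num, A2}. Rewrite as A3 → β A3' and A3' → α A3' | ε.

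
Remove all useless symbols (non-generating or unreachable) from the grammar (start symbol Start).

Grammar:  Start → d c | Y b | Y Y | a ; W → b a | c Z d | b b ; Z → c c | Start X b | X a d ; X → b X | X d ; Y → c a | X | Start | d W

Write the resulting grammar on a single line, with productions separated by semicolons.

Generating nonterminals: {Start, W, Y, Z}.
Reachable from Start after that: {Start, W, Y, Z}.
Removed useless symbols: {X} and every production mentioning them.

Start → d c | Y b | Y Y | a; W → b a | c Z d | b b; Z → c c; Y → c a | Start | d W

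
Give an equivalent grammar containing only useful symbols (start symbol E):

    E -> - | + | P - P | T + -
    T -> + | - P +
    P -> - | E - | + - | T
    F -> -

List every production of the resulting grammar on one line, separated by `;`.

Generating nonterminals: {E, F, P, T}.
Reachable from E after that: {E, P, T}.
Removed useless symbols: {F} and every production mentioning them.

E -> - | + | P - P | T + -; T -> + | - P +; P -> - | E - | + - | T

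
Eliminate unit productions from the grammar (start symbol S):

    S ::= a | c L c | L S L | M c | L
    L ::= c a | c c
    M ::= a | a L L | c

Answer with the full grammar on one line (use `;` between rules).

Unit pairs: S ⇒* {L}.
For each unit pair (A, B), copy every non-unit production of B to A, then drop all unit productions.

S ::= c a | c c | a | c L c | L S L | M c; L ::= c a | c c; M ::= a | a L L | c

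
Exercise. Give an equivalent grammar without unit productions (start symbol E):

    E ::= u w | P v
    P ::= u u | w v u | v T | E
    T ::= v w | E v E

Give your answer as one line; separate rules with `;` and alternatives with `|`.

Unit pairs: P ⇒* {E}.
For each unit pair (A, B), copy every non-unit production of B to A, then drop all unit productions.

E ::= u w | P v; P ::= u w | P v | u u | w v u | v T; T ::= v w | E v E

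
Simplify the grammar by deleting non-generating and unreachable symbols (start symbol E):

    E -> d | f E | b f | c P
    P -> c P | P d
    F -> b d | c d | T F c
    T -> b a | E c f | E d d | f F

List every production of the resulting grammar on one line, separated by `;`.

Generating nonterminals: {E, F, T}.
Reachable from E after that: {E}.
Removed useless symbols: {F, P, T} and every production mentioning them.

E -> d | f E | b f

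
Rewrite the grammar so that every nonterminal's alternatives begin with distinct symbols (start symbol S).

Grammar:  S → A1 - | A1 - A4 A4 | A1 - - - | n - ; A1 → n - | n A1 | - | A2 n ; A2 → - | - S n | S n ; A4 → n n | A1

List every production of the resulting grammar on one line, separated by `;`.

S → n - | A1 - S'; A1 → - | A2 n | n A1'; A2 → S n | - A2'; A4 → n n | A1; S' → ε | A4 A4 | - -; A1' → - | A1; A2' → ε | S n

S has alternatives sharing prefix 'A1 -': factor to S → A1 - S' with S' → ε | A4 A4 | - -.
A1 has alternatives sharing prefix 'n': factor to A1 → n A1' with A1' → - | A1.
A2 has alternatives sharing prefix '-': factor to A2 → - A2' with A2' → ε | S n.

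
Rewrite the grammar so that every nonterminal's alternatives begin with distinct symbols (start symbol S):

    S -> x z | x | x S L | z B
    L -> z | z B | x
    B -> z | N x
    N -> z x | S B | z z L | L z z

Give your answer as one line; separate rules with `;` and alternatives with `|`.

S has alternatives sharing prefix 'x': factor to S → x S' with S' → z | ε | S L.
L has alternatives sharing prefix 'z': factor to L → z L' with L' → ε | B.
N has alternatives sharing prefix 'z': factor to N → z N' with N' → x | z L.

S -> z B | x S'; L -> x | z L'; B -> z | N x; N -> S B | L z z | z N'; S' -> z | ε | S L; L' -> ε | B; N' -> x | z L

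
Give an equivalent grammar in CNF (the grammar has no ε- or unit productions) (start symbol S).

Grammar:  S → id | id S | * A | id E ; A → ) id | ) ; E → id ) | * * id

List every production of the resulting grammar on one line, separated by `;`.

S → id | X1 S | X2 A | X1 E; A → X3 X1 | ); E → X1 X3 | X2 Y1; X1 → id; X2 → *; X3 → ); Y1 → X2 X1

Introduce a nonterminal for each terminal appearing in a rule of length ≥ 2: X1 → id, X2 → *, X3 → ).
Binarize each right-hand side of length ≥ 3 by chaining fresh nonterminals (Y1, Y2, …): affected rules were E → X2 X2 X1.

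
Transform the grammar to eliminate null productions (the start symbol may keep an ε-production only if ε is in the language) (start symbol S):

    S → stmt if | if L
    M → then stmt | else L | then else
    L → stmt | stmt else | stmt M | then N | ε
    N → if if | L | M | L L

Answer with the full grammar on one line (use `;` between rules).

Nullable set = {L, N}.
ε ∉ L(G), so no ε-production is kept.
Expand every rule over subsets of its nullable positions: S → if L gives if L | if. M → else L gives else L | else. L → then N gives then N | then.

S → stmt if | if L | if; M → then stmt | else L | else | then else; L → stmt | stmt else | stmt M | then N | then; N → if if | L | M | L L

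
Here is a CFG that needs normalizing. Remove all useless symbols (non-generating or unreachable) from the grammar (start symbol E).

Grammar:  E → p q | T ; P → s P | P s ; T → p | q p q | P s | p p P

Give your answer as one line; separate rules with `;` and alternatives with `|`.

Generating nonterminals: {E, T}.
Reachable from E after that: {E, T}.
Removed useless symbols: {P} and every production mentioning them.

E → p q | T; T → p | q p q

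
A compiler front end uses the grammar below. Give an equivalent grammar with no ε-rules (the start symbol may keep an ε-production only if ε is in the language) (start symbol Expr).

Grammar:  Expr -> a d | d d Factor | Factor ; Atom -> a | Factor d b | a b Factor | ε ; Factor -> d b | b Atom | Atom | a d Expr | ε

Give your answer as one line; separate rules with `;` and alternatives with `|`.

The nullable symbols are {Atom, Expr, Factor}.
ε ∈ L(G) since Expr is nullable, so keep Expr → ε.
For each production, add variants omitting each subset of nullable occurrences: Expr → d d Factor gives d d Factor | d d. Atom → Factor d b gives Factor d b | d b. Atom → a b Factor gives a b Factor | a b. Factor → b Atom gives b Atom | b.

Expr -> a d | d d Factor | d d | Factor | ε; Atom -> a | Factor d b | d b | a b Factor | a b; Factor -> d b | b Atom | b | Atom | a d Expr | a d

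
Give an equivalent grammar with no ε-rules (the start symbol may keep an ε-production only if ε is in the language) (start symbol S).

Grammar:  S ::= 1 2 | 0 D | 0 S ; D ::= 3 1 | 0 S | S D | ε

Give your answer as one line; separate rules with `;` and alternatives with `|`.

Nullable nonterminals: {D}.
ε ∉ L(G), so no ε-production is kept.
For each production, add variants omitting each subset of nullable occurrences: S → 0 D gives 0 D | 0. D → S D gives S D | S.

S ::= 1 2 | 0 D | 0 | 0 S; D ::= 3 1 | 0 S | S D | S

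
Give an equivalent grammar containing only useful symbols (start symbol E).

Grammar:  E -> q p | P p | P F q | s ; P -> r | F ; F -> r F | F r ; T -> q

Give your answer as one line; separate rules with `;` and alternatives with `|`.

E -> q p | P p | s; P -> r

Generating nonterminals: {E, P, T}.
Reachable from E after that: {E, P}.
Removed useless symbols: {F, T} and every production mentioning them.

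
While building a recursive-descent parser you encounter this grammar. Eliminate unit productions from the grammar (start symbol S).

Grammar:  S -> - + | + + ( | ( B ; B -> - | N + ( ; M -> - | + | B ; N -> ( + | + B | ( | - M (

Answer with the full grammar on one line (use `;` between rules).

Unit pairs: M ⇒* {B}.
For each unit pair (A, B), copy every non-unit production of B to A, then drop all unit productions.

S -> - + | + + ( | ( B; B -> - | N + (; M -> - | N + ( | +; N -> ( + | + B | ( | - M (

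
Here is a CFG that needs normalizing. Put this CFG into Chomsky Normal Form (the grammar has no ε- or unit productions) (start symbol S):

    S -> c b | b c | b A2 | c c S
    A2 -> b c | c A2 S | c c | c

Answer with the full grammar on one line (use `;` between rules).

Introduce a nonterminal for each terminal appearing in a rule of length ≥ 2: X1 → c, X2 → b.
Binarize each right-hand side of length ≥ 3 by chaining fresh nonterminals (Y1, Y2, …): affected rules were S → X1 X1 S; A2 → X1 A2 S.

S -> X1 X2 | X2 X1 | X2 A2 | X1 Y1; A2 -> X2 X1 | X1 Y2 | X1 X1 | c; X1 -> c; X2 -> b; Y1 -> X1 S; Y2 -> A2 S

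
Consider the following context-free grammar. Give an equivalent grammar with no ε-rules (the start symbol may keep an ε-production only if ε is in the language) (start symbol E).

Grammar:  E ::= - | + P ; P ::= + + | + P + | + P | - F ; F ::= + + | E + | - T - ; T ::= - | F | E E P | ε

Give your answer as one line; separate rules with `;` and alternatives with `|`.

Nullable set = {T}.
ε ∉ L(G), so no ε-production is kept.
Add the nullable-subset variants: F → - T - gives - T - | - -.

E ::= - | + P; P ::= + + | + P + | + P | - F; F ::= + + | E + | - T - | - -; T ::= - | F | E E P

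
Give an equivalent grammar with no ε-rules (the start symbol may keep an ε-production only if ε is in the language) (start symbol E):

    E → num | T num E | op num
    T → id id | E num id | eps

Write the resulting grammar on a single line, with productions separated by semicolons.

E → num | T num E | num E | op num; T → id id | E num id

The nullable symbols are {T}.
ε ∉ L(G), so no ε-production is kept.
For each production, add variants omitting each subset of nullable occurrences: E → T num E gives T num E | num E.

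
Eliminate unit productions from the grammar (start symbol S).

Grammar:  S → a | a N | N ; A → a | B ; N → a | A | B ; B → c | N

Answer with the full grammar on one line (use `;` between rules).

S → c | a | a N; A → c | a; N → c | a; B → c | a

Unit pairs: A ⇒* {B, N}; B ⇒* {A, N}; N ⇒* {A, B}; S ⇒* {A, B, N}.
For each unit pair (A, B), copy every non-unit production of B to A, then drop all unit productions.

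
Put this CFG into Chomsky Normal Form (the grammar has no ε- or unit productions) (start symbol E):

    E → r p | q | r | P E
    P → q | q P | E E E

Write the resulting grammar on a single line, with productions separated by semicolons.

E → X1 X2 | q | r | P E; P → q | X3 P | E Y1; X1 → r; X2 → p; X3 → q; Y1 → E E

Introduce a nonterminal for each terminal appearing in a rule of length ≥ 2: X1 → r, X2 → p, X3 → q.
Binarize each right-hand side of length ≥ 3 by chaining fresh nonterminals (Y1, Y2, …): affected rules were P → E E E.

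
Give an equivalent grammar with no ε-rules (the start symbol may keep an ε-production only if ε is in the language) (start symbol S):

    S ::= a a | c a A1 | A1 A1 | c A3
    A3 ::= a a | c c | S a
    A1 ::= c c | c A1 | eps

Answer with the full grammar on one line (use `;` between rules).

Nullable set = {A1, S}.
ε ∈ L(G) since S is nullable, so keep S → ε.
Expand every rule over subsets of its nullable positions: S → c a A1 gives c a A1 | c a. S → A1 A1 gives A1 A1 | A1. A3 → S a gives S a | a. A1 → c A1 gives c A1 | c.

S ::= a a | c a A1 | c a | A1 A1 | A1 | c A3 | eps; A3 ::= a a | c c | S a | a; A1 ::= c c | c A1 | c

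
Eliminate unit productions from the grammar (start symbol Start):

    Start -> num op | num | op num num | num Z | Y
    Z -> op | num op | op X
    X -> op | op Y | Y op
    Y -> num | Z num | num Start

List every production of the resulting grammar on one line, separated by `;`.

Unit pairs: Start ⇒* {Y}.
Replace each nonterminal's rules with the union of the non-unit rules of every nonterminal it unit-derives.

Start -> num op | num | op num num | num Z | Z num | num Start; Z -> op | num op | op X; X -> op | op Y | Y op; Y -> num | Z num | num Start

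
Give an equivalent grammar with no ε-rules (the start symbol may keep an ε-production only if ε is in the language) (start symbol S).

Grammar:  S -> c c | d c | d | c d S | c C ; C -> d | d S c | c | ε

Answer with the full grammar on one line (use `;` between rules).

S -> c c | d c | d | c d S | c C | c; C -> d | d S c | c

The nullable symbols are {C}.
ε ∉ L(G), so no ε-production is kept.
Expand every rule over subsets of its nullable positions: S → c C gives c C | c.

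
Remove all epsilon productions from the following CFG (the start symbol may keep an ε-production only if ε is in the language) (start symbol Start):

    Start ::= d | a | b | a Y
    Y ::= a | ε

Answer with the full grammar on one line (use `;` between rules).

Start ::= d | a | b | a Y; Y ::= a

The nullable symbols are {Y}.
ε ∉ L(G), so no ε-production is kept.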